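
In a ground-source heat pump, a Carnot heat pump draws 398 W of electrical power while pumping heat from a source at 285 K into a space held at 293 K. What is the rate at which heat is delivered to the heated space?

Q̇_H ≈ 14580 W

Reversible heating COP: COP_HP = T_H/(T_H − T_C) = 293.00/8.00 = 36.6250.
Q_H = COP_HP · W = 36.6250 × 398 = 14580 W.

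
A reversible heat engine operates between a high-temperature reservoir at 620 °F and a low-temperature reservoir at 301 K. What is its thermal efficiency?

η ≈ 0.498

T_H = 620 °F → (620 − 32) × 5/9 = 326.67 °C = 599.82 K.
Carnot efficiency: η = 1 − T_C/T_H = 1 − 301.00/599.82 = 0.498.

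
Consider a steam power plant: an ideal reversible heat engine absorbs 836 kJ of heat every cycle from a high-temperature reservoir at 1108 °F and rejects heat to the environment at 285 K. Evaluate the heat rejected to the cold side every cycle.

Q_C ≈ 273.6 kJ

T_H = 1108 °F → (1108 − 32) × 5/9 = 597.78 °C = 870.93 K.
Since the cycle is reversible, η = 1 − T_C/T_H = 1 − 285.00/870.93 = 0.6728.
For a reversible cycle Q_C/Q_H = T_C/T_H, so Q_C = 836 × 285.00/870.93 = 273.6 kJ.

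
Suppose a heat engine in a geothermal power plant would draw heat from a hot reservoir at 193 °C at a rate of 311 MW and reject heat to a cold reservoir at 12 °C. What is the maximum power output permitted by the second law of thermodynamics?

T_H = 193 °C → 193 + 273.15 = 466.15 K.
T_C = 12 °C → 12 + 273.15 = 285.15 K.
The second-law ceiling is the Carnot efficiency, η_max = 1 − T_C/T_H = 1 − 285.15/466.15 = 0.3883.
W_max = η_max · Q_H = 0.3883 × 311 = 120.8 MW.

Ẇ_max ≈ 120.8 MW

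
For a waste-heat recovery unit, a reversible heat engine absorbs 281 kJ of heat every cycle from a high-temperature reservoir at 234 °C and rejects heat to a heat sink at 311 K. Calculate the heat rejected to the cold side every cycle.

Q_C ≈ 172 kJ

T_H = 234 °C → 234 + 273.15 = 507.15 K.
Since the cycle is reversible, η = 1 − T_C/T_H = 1 − 311.00/507.15 = 0.3868.
For a reversible cycle Q_C/Q_H = T_C/T_H, so Q_C = 281 × 311.00/507.15 = 172 kJ.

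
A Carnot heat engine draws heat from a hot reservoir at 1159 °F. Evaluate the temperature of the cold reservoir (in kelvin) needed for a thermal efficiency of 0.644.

T_C ≈ 320.1 K

T_H = 1159 °F → (1159 − 32) × 5/9 = 626.11 °C = 899.26 K.
From η = 1 − T_C/T_H, T_C = T_H·(1 − η) = 899.26 × (1 − 0.644) = 320.1 K.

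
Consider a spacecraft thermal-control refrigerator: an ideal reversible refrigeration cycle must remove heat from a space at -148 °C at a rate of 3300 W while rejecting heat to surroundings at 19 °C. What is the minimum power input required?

Ẇ_in ≈ 4404 W

T_H = 19 °C → 19 + 273.15 = 292.15 K.
T_C = -148 °C → -148 + 273.15 = 125.15 K.
COP_R = T_C/(T_H − T_C) = 125.15/167.00 = 0.7494.
W = Q_C/COP_R = 3300/0.7494 = 4404 W.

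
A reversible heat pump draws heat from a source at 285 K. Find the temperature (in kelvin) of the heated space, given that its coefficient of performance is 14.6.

T_H ≈ 306.0 K

COP_HP = T_H/(T_H − T_C) ⇒ T_H = T_C·COP_HP/(COP_HP − 1) = 285.00 × 14.6/(14.6 − 1) = 306.0 K.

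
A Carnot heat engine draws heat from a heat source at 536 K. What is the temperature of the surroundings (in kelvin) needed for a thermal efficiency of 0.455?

T_C ≈ 292 K

From η = 1 − T_C/T_H, T_C = T_H·(1 − η) = 536.00 × (1 − 0.455) = 292 K.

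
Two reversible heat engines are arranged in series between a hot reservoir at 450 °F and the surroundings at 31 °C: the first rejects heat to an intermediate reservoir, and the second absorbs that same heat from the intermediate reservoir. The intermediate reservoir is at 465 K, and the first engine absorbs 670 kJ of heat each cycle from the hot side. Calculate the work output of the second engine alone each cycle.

W₂ ≈ 213.2 kJ

T_H = 450 °F → (450 − 32) × 5/9 = 232.22 °C = 505.37 K.
T_C = 31 °C → 31 + 273.15 = 304.15 K.
Heat entering the second stage: Q_m = Q_H·(T_m/T_H) = 670 × 465.00/505.37 = 616.5 kJ.
Second-stage efficiency η₂ = 1 − T_C/T_m = 1 − 304.15/465.00 = 0.3459, so W₂ = η₂·Q_m = 213.2 kJ.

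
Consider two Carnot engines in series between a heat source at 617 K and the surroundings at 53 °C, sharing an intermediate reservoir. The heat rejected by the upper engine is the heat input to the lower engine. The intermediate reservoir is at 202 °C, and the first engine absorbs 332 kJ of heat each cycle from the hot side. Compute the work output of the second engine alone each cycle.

T_C = 53 °C → 53 + 273.15 = 326.15 K.
T_m = 202 °C → 202 + 273.15 = 475.15 K.
Heat entering the second stage: Q_m = Q_H·(T_m/T_H) = 332 × 475.15/617.00 = 256 kJ.
Second-stage efficiency η₂ = 1 − T_C/T_m = 1 − 326.15/475.15 = 0.3136, so W₂ = η₂·Q_m = 80.2 kJ.

W₂ ≈ 80.2 kJ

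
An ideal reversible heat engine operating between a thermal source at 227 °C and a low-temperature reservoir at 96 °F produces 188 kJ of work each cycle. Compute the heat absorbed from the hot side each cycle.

Q_H ≈ 491.2 kJ

T_H = 227 °C → 227 + 273.15 = 500.15 K.
T_C = 96 °F → (96 − 32) × 5/9 = 35.56 °C = 308.71 K.
η_rev = 1 − T_C/T_H = 1 − 308.71/500.15 = 0.3828.
Q_H = W/η = 188/0.3828 = 491.2 kJ.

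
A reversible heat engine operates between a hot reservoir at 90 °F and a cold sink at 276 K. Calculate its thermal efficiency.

η ≈ 0.09618

T_H = 90 °F → (90 − 32) × 5/9 = 32.22 °C = 305.37 K.
η_rev = 1 − T_C/T_H = 1 − 276.00/305.37 = 0.09618.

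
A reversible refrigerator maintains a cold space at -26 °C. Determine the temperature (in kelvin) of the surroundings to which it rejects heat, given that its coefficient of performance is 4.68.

T_H ≈ 300 K

T_C = -26 °C → -26 + 273.15 = 247.15 K.
COP_R = T_C/(T_H − T_C) ⇒ T_H = T_C·(1 + 1/COP_R) = 247.15 × (1 + 1/4.68) = 300 K.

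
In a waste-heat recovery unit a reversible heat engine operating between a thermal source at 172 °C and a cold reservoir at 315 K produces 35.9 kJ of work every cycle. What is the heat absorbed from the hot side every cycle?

Q_H ≈ 123 kJ

T_H = 172 °C → 172 + 273.15 = 445.15 K.
Since the cycle is reversible, η = 1 − T_C/T_H = 1 − 315.00/445.15 = 0.2924.
Q_H = W/η = 35.9/0.2924 = 123 kJ.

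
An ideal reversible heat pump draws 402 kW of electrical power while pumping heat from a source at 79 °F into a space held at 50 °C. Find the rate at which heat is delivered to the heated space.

T_H = 50 °C → 50 + 273.15 = 323.15 K.
T_C = 79 °F → (79 − 32) × 5/9 = 26.11 °C = 299.26 K.
COP_HP = T_H/(T_H − T_C) = 323.15/23.89 = 13.5272.
Q_H = COP_HP · W = 13.5272 × 402 = 5440 kW.

Q̇_H ≈ 5440 kW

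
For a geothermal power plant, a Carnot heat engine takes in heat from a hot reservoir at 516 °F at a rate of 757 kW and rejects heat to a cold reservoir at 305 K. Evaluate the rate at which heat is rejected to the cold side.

Q̇_C ≈ 426 kW

T_H = 516 °F → (516 − 32) × 5/9 = 268.89 °C = 542.04 K.
Since the cycle is reversible, η = 1 − T_C/T_H = 1 − 305.00/542.04 = 0.4373.
For a reversible cycle Q_C/Q_H = T_C/T_H, so Q_C = 757 × 305.00/542.04 = 426 kW.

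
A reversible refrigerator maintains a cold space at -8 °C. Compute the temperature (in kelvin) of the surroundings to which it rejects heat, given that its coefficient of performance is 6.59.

T_C = -8 °C → -8 + 273.15 = 265.15 K.
COP_R = T_C/(T_H − T_C) ⇒ T_H = T_C·(1 + 1/COP_R) = 265.15 × (1 + 1/6.59) = 305 K.

T_H ≈ 305 K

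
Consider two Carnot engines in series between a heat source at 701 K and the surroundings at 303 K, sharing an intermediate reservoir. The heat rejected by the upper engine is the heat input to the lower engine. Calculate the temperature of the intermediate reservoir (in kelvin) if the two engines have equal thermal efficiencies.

T_m ≈ 461 K

Equal efficiencies require 1 − T_m/T_H = 1 − T_C/T_m, i.e. T_m/T_H = T_C/T_m, so T_m = √(T_H·T_C) = √(701.00 × 303.00) = 461 K.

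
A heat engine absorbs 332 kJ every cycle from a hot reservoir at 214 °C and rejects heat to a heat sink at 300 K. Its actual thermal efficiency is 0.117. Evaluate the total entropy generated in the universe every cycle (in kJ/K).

T_H = 214 °C → 214 + 273.15 = 487.15 K.
W = η·Q_H = 0.117 × 332 = 38.84 kJ, so Q_C = Q_H − W = 293.2 kJ.
Reservoir entropy changes: ΔS_H = −Q_H/T_H = −332/487.15 = -0.6815 kJ/K and ΔS_C = +Q_C/T_C = 293.2/300.00 = 0.9772 kJ/K.
ΔS_univ = −Q_H/T_H + Q_C/T_C = 0.2957 kJ/K (> 0, since η = 0.117 < η_Carnot = 0.384).

ΔS_univ ≈ 0.2957 kJ/K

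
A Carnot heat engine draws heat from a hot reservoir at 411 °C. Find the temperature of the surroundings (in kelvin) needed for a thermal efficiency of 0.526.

T_C ≈ 324 K

T_H = 411 °C → 411 + 273.15 = 684.15 K.
From η = 1 − T_C/T_H, T_C = T_H·(1 − η) = 684.15 × (1 − 0.526) = 324 K.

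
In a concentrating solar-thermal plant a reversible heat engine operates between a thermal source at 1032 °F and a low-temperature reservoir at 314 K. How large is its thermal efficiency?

T_H = 1032 °F → (1032 − 32) × 5/9 = 555.56 °C = 828.71 K.
η_rev = 1 − T_C/T_H = 1 − 314.00/828.71 = 0.621.

η ≈ 0.621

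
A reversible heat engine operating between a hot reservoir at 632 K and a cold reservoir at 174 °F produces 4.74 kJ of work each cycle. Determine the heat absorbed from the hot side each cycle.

Q_H ≈ 10.70 kJ

T_C = 174 °F → (174 − 32) × 5/9 = 78.89 °C = 352.04 K.
Carnot efficiency: η = 1 − T_C/T_H = 1 − 352.04/632.00 = 0.4430.
Q_H = W/η = 4.74/0.4430 = 10.70 kJ.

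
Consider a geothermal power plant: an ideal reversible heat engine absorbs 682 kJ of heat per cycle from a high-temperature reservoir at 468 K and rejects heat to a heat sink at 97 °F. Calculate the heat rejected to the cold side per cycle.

Q_C ≈ 451 kJ

T_C = 97 °F → (97 − 32) × 5/9 = 36.11 °C = 309.26 K.
Carnot efficiency: η = 1 − T_C/T_H = 1 − 309.26/468.00 = 0.3392.
For a reversible cycle Q_C/Q_H = T_C/T_H, so Q_C = 682 × 309.26/468.00 = 451 kJ.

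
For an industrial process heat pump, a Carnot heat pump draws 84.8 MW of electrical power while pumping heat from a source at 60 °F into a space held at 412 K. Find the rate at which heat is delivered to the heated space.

Q̇_H ≈ 283 MW

T_C = 60 °F → (60 − 32) × 5/9 = 15.56 °C = 288.71 K.
Reversible heating COP: COP_HP = T_H/(T_H − T_C) = 412.00/123.29 = 3.3416.
Q_H = COP_HP · W = 3.3416 × 84.8 = 283 MW.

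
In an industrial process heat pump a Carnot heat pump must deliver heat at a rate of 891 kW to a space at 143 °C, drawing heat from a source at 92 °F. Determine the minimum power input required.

Ẇ_in ≈ 234.8 kW

T_H = 143 °C → 143 + 273.15 = 416.15 K.
T_C = 92 °F → (92 − 32) × 5/9 = 33.33 °C = 306.48 K.
The Carnot heat-pump COP is COP_HP = T_H/(T_H − T_C) = 416.15/109.67 = 3.7947.
W = Q_H/COP_HP = 891/3.7947 = 234.8 kW.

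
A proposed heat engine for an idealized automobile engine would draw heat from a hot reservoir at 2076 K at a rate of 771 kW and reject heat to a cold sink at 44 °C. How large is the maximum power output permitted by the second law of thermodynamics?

T_C = 44 °C → 44 + 273.15 = 317.15 K.
The upper bound on efficiency is η_max = 1 − T_C/T_H = 1 − 317.15/2076.00 = 0.8472.
W_max = η_max · Q_H = 0.8472 × 771 = 653 kW.

Ẇ_max ≈ 653 kW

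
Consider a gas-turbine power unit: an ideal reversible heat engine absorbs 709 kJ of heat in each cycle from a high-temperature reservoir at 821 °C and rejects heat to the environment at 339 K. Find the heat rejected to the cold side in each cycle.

Q_C ≈ 219.7 kJ

T_H = 821 °C → 821 + 273.15 = 1094.15 K.
The Carnot efficiency is η = 1 − T_C/T_H = 1 − 339.00/1094.15 = 0.6902.
For a reversible cycle Q_C/Q_H = T_C/T_H, so Q_C = 709 × 339.00/1094.15 = 219.7 kJ.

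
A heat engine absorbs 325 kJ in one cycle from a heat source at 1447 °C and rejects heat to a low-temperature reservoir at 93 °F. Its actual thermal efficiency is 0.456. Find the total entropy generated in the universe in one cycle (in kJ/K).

ΔS_univ ≈ 0.387 kJ/K

T_H = 1447 °C → 1447 + 273.15 = 1720.15 K.
T_C = 93 °F → (93 − 32) × 5/9 = 33.89 °C = 307.04 K.
W = η·Q_H = 0.456 × 325 = 148.2 kJ, so Q_C = Q_H − W = 176.8 kJ.
Entropy balance on the reservoirs: −Q_H/T_H = -0.1889 kJ/K, +Q_C/T_C = 0.5758 kJ/K.
ΔS_univ = −Q_H/T_H + Q_C/T_C = 0.387 kJ/K (> 0, since η = 0.456 < η_Carnot = 0.822).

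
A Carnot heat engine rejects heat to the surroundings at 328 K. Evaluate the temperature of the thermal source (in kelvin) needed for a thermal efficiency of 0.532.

T_H ≈ 701 K

From η = 1 − T_C/T_H, solving for T_H gives T_H = T_C/(1 − η) = 328.00/(1 − 0.532) = 701 K.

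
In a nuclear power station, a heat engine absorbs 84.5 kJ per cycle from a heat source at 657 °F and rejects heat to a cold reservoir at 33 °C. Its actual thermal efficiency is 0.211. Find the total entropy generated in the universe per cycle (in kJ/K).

T_H = 657 °F → (657 − 32) × 5/9 = 347.22 °C = 620.37 K.
T_C = 33 °C → 33 + 273.15 = 306.15 K.
W = η·Q_H = 0.211 × 84.5 = 17.83 kJ, so Q_C = Q_H − W = 66.67 kJ.
The hot reservoir loses entropy Q_H/T_H = 84.5/620.37 = 0.1362 kJ/K; the cold reservoir gains Q_C/T_C = 66.67/306.15 = 0.2178 kJ/K.
ΔS_univ = −Q_H/T_H + Q_C/T_C = 0.0816 kJ/K (> 0, since η = 0.211 < η_Carnot = 0.507).

ΔS_univ ≈ 0.0816 kJ/K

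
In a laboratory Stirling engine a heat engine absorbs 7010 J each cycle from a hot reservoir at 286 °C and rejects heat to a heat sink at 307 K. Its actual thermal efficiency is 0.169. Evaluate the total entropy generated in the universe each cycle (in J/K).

T_H = 286 °C → 286 + 273.15 = 559.15 K.
W = η·Q_H = 0.169 × 7010 = 1185 J, so Q_C = Q_H − W = 5825 J.
The hot reservoir loses entropy Q_H/T_H = 7010/559.15 = 12.54 J/K; the cold reservoir gains Q_C/T_C = 5825/307.00 = 18.97 J/K.
ΔS_univ = −Q_H/T_H + Q_C/T_C = 6.44 J/K (> 0, since η = 0.169 < η_Carnot = 0.451).

ΔS_univ ≈ 6.44 J/K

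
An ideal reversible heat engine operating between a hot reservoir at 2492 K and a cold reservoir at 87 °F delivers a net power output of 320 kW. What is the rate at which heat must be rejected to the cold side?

T_C = 87 °F → (87 − 32) × 5/9 = 30.56 °C = 303.71 K.
η_rev = 1 − T_C/T_H = 1 − 303.71/2492.00 = 0.8781.
Since Q_C/Q_H = T_C/T_H and Q_H = W/η, Q_C = W·T_C/(T_H − T_C) = 320 × 303.71/2188.29 = 44.4 kW.

Q̇_C ≈ 44.4 kW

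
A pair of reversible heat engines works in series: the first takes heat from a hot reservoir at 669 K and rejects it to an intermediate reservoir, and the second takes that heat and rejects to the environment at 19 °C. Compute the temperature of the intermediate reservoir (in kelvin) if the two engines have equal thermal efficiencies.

T_C = 19 °C → 19 + 273.15 = 292.15 K.
Equal efficiencies require 1 − T_m/T_H = 1 − T_C/T_m, i.e. T_m/T_H = T_C/T_m, so T_m = √(T_H·T_C) = √(669.00 × 292.15) = 442 K.

T_m ≈ 442 K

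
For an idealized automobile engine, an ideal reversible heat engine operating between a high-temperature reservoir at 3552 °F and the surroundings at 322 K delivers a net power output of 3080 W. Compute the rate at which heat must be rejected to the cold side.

Q̇_C ≈ 520 W

T_H = 3552 °F → (3552 − 32) × 5/9 = 1955.56 °C = 2228.71 K.
For a reversible engine, η = 1 − T_C/T_H = 1 − 322.00/2228.71 = 0.8555.
Since Q_C/Q_H = T_C/T_H and Q_H = W/η, Q_C = W·T_C/(T_H − T_C) = 3080 × 322.00/1906.71 = 520 W.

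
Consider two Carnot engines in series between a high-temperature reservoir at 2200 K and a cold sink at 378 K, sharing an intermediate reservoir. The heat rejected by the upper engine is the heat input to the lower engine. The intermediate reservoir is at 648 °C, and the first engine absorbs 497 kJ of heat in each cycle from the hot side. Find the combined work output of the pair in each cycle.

W_total ≈ 412 kJ

Two reversible stages in series are equivalent to a single Carnot engine between T_H and T_C, so η_total = 1 − T_C/T_H = 1 − 378.00/2200.00 = 0.8282.
W_total = η_total · Q_H = 0.8282 × 497 = 412 kJ.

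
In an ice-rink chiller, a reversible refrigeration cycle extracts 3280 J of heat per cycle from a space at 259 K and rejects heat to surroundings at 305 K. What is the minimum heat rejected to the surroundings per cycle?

Q_H ≈ 3860 J

For a reversible cycle Q_H/Q_C = T_H/T_C, so Q_H = Q_C·T_H/T_C = 3280 × 305.00/259.00 = 3860 J.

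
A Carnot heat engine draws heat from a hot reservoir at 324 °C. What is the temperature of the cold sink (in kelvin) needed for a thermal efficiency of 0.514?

T_H = 324 °C → 324 + 273.15 = 597.15 K.
From η = 1 − T_C/T_H, T_C = T_H·(1 − η) = 597.15 × (1 − 0.514) = 290.2 K.

T_C ≈ 290.2 K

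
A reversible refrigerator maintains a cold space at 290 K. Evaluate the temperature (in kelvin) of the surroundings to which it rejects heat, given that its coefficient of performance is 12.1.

T_H ≈ 314.0 K

COP_R = T_C/(T_H − T_C) ⇒ T_H = T_C·(1 + 1/COP_R) = 290.00 × (1 + 1/12.1) = 314.0 K.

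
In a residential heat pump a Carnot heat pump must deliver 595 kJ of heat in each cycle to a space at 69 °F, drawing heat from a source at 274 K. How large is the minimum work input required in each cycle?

T_H = 69 °F → (69 − 32) × 5/9 = 20.56 °C = 293.71 K.
For a reversible heat pump, COP_HP = T_H/(T_H − T_C) = 293.71/19.71 = 14.9047.
W = Q_H/COP_HP = 595/14.9047 = 39.92 kJ.

W_in ≈ 39.92 kJ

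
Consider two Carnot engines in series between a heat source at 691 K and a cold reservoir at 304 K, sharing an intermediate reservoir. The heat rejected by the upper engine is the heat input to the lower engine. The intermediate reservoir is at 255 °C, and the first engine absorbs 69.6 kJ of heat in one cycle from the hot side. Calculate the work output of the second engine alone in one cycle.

T_m = 255 °C → 255 + 273.15 = 528.15 K.
Heat entering the second stage: Q_m = Q_H·(T_m/T_H) = 69.6 × 528.15/691.00 = 53.2 kJ.
Second-stage efficiency η₂ = 1 − T_C/T_m = 1 − 304.00/528.15 = 0.4244, so W₂ = η₂·Q_m = 22.6 kJ.

W₂ ≈ 22.6 kJ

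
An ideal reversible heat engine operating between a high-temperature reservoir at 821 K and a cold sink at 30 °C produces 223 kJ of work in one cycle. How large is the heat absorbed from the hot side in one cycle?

T_C = 30 °C → 30 + 273.15 = 303.15 K.
The Carnot efficiency is η = 1 − T_C/T_H = 1 − 303.15/821.00 = 0.6308.
Q_H = W/η = 223/0.6308 = 354 kJ.

Q_H ≈ 354 kJ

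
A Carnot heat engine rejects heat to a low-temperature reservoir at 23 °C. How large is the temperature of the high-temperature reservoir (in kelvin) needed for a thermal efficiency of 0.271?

T_H ≈ 406 K

T_C = 23 °C → 23 + 273.15 = 296.15 K.
From η = 1 − T_C/T_H, solving for T_H gives T_H = T_C/(1 − η) = 296.15/(1 − 0.271) = 406 K.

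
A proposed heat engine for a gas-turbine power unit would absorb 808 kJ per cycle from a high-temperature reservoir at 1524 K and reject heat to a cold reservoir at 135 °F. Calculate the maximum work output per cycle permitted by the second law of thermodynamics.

T_C = 135 °F → (135 − 32) × 5/9 = 57.22 °C = 330.37 K.
The second-law ceiling is the Carnot efficiency, η_max = 1 − T_C/T_H = 1 − 330.37/1524.00 = 0.7832.
W_max = η_max · Q_H = 0.7832 × 808 = 632.8 kJ.

W_max ≈ 632.8 kJ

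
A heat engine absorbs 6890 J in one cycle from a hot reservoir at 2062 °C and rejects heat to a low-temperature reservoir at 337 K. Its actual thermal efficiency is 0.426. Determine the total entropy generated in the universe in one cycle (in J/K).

T_H = 2062 °C → 2062 + 273.15 = 2335.15 K.
W = η·Q_H = 0.426 × 6890 = 2935 J, so Q_C = Q_H − W = 3955 J.
Reservoir entropy changes: ΔS_H = −Q_H/T_H = −6890/2335.15 = -2.951 J/K and ΔS_C = +Q_C/T_C = 3955/337.00 = 11.74 J/K.
ΔS_univ = −Q_H/T_H + Q_C/T_C = 8.78 J/K (> 0, since η = 0.426 < η_Carnot = 0.856).

ΔS_univ ≈ 8.78 J/K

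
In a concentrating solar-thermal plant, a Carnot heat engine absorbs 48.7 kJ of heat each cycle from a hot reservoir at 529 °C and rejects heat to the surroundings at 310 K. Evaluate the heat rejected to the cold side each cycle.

T_H = 529 °C → 529 + 273.15 = 802.15 K.
η_rev = 1 − T_C/T_H = 1 − 310.00/802.15 = 0.6135.
For a reversible cycle Q_C/Q_H = T_C/T_H, so Q_C = 48.7 × 310.00/802.15 = 18.82 kJ.

Q_C ≈ 18.82 kJ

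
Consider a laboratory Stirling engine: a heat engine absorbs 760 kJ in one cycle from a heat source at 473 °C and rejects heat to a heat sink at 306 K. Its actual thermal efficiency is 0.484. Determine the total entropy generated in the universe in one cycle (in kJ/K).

T_H = 473 °C → 473 + 273.15 = 746.15 K.
W = η·Q_H = 0.484 × 760 = 367.8 kJ, so Q_C = Q_H − W = 392.2 kJ.
Entropy balance on the reservoirs: −Q_H/T_H = -1.019 kJ/K, +Q_C/T_C = 1.282 kJ/K.
ΔS_univ = −Q_H/T_H + Q_C/T_C = 0.263 kJ/K (> 0, since η = 0.484 < η_Carnot = 0.590).

ΔS_univ ≈ 0.263 kJ/K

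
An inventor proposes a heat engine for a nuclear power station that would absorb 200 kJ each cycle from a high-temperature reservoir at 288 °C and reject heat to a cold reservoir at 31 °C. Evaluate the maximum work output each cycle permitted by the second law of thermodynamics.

W_max ≈ 91.60 kJ

T_H = 288 °C → 288 + 273.15 = 561.15 K.
T_C = 31 °C → 31 + 273.15 = 304.15 K.
The upper bound on efficiency is η_max = 1 − T_C/T_H = 1 − 304.15/561.15 = 0.4580.
W_max = η_max · Q_H = 0.4580 × 200 = 91.60 kJ.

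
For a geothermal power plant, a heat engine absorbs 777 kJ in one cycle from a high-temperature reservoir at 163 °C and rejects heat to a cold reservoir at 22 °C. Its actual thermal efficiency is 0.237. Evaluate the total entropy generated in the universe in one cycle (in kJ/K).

ΔS_univ ≈ 0.2271 kJ/K

T_H = 163 °C → 163 + 273.15 = 436.15 K.
T_C = 22 °C → 22 + 273.15 = 295.15 K.
W = η·Q_H = 0.237 × 777 = 184.1 kJ, so Q_C = Q_H − W = 592.9 kJ.
The hot reservoir loses entropy Q_H/T_H = 777/436.15 = 1.781 kJ/K; the cold reservoir gains Q_C/T_C = 592.9/295.15 = 2.009 kJ/K.
ΔS_univ = −Q_H/T_H + Q_C/T_C = 0.2271 kJ/K (> 0, since η = 0.237 < η_Carnot = 0.323).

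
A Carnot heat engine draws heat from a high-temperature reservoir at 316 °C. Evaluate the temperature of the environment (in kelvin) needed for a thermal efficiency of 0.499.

T_H = 316 °C → 316 + 273.15 = 589.15 K.
From η = 1 − T_C/T_H, T_C = T_H·(1 − η) = 589.15 × (1 − 0.499) = 295.2 K.

T_C ≈ 295.2 K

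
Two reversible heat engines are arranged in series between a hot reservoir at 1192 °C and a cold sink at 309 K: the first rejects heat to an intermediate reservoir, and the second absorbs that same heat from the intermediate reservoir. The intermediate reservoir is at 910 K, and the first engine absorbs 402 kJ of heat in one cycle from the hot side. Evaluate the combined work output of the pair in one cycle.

W_total ≈ 317 kJ

T_H = 1192 °C → 1192 + 273.15 = 1465.15 K.
Two reversible stages in series are equivalent to a single Carnot engine between T_H and T_C, so η_total = 1 − T_C/T_H = 1 − 309.00/1465.15 = 0.7891.
W_total = η_total · Q_H = 0.7891 × 402 = 317 kJ.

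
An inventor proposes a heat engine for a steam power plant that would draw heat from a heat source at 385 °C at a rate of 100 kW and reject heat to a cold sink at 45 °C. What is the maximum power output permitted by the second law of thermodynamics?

T_H = 385 °C → 385 + 273.15 = 658.15 K.
T_C = 45 °C → 45 + 273.15 = 318.15 K.
No engine can exceed the Carnot limit: η_max = 1 − T_C/T_H = 1 − 318.15/658.15 = 0.5166.
W_max = η_max · Q_H = 0.5166 × 100 = 51.7 kW.

Ẇ_max ≈ 51.7 kW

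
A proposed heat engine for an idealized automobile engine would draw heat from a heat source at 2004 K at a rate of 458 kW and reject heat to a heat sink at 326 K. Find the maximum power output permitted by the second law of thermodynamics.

Ẇ_max ≈ 383 kW

The upper bound on efficiency is η_max = 1 − T_C/T_H = 1 − 326.00/2004.00 = 0.8373.
W_max = η_max · Q_H = 0.8373 × 458 = 383 kW.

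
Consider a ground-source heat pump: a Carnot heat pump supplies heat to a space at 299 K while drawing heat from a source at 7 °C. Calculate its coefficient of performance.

COP_HP ≈ 15.9

T_C = 7 °C → 7 + 273.15 = 280.15 K.
The Carnot heat-pump COP is COP_HP = T_H/(T_H − T_C) = 299.00/(299.00 − 280.15) = 15.9.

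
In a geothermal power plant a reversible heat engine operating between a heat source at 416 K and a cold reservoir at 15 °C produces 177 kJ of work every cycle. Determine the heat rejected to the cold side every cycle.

T_C = 15 °C → 15 + 273.15 = 288.15 K.
The Carnot efficiency is η = 1 − T_C/T_H = 1 − 288.15/416.00 = 0.3073.
Since Q_C/Q_H = T_C/T_H and Q_H = W/η, Q_C = W·T_C/(T_H − T_C) = 177 × 288.15/127.85 = 398.9 kJ.

Q_C ≈ 398.9 kJ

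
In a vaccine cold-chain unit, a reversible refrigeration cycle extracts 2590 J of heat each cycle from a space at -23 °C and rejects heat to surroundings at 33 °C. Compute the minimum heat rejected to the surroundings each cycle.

T_H = 33 °C → 33 + 273.15 = 306.15 K.
T_C = -23 °C → -23 + 273.15 = 250.15 K.
For a reversible cycle Q_H/Q_C = T_H/T_C, so Q_H = Q_C·T_H/T_C = 2590 × 306.15/250.15 = 3170 J.

Q_H ≈ 3170 J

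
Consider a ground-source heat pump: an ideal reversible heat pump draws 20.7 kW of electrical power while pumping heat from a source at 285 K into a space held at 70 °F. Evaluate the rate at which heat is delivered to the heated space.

Q̇_H ≈ 657.7 kW

T_H = 70 °F → (70 − 32) × 5/9 = 21.11 °C = 294.26 K.
The Carnot heat-pump COP is COP_HP = T_H/(T_H − T_C) = 294.26/9.26 = 31.7738.
Q_H = COP_HP · W = 31.7738 × 20.7 = 657.7 kW.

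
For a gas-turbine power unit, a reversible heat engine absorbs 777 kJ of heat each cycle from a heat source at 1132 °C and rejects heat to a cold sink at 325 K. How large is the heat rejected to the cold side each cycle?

T_H = 1132 °C → 1132 + 273.15 = 1405.15 K.
Since the cycle is reversible, η = 1 − T_C/T_H = 1 − 325.00/1405.15 = 0.7687.
For a reversible cycle Q_C/Q_H = T_C/T_H, so Q_C = 777 × 325.00/1405.15 = 179.7 kJ.

Q_C ≈ 179.7 kJ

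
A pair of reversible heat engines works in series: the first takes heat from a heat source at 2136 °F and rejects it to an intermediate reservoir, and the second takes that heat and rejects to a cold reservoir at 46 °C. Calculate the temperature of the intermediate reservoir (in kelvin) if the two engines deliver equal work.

T_H = 2136 °F → (2136 − 32) × 5/9 = 1168.89 °C = 1442.04 K.
T_C = 46 °C → 46 + 273.15 = 319.15 K.
For reversible stages Q_m = Q_H·(T_m/T_H). Setting W₁ = Q_H(1 − T_m/T_H) equal to W₂ = Q_m(1 − T_C/T_m) = Q_H·(T_m − T_C)/T_H gives T_H − T_m = T_m − T_C, so T_m = (T_H + T_C)/2 = (1442.04 + 319.15)/2 = 880.6 K.

T_m ≈ 880.6 K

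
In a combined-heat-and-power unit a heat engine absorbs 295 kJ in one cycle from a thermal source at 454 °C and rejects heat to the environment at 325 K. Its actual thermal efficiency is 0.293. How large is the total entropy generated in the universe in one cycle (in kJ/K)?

ΔS_univ ≈ 0.2360 kJ/K

T_H = 454 °C → 454 + 273.15 = 727.15 K.
W = η·Q_H = 0.293 × 295 = 86.43 kJ, so Q_C = Q_H − W = 208.6 kJ.
Reservoir entropy changes: ΔS_H = −Q_H/T_H = −295/727.15 = -0.4057 kJ/K and ΔS_C = +Q_C/T_C = 208.6/325.00 = 0.6417 kJ/K.
ΔS_univ = −Q_H/T_H + Q_C/T_C = 0.2360 kJ/K (> 0, since η = 0.293 < η_Carnot = 0.553).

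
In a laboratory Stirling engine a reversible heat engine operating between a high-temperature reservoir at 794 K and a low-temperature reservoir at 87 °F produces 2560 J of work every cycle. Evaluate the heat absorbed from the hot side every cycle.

Q_H ≈ 4146 J

T_C = 87 °F → (87 − 32) × 5/9 = 30.56 °C = 303.71 K.
For a reversible engine, η = 1 − T_C/T_H = 1 − 303.71/794.00 = 0.6175.
Q_H = W/η = 2560/0.6175 = 4146 J.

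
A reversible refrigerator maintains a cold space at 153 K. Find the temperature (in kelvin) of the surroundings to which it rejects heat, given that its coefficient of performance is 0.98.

T_H ≈ 309 K

COP_R = T_C/(T_H − T_C) ⇒ T_H = T_C·(1 + 1/COP_R) = 153.00 × (1 + 1/0.98) = 309 K.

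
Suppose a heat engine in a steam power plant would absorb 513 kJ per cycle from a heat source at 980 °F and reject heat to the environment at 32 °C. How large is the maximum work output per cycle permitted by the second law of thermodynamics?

W_max ≈ 317.3 kJ

T_H = 980 °F → (980 − 32) × 5/9 = 526.67 °C = 799.82 K.
T_C = 32 °C → 32 + 273.15 = 305.15 K.
The second-law ceiling is the Carnot efficiency, η_max = 1 − T_C/T_H = 1 − 305.15/799.82 = 0.6185.
W_max = η_max · Q_H = 0.6185 × 513 = 317.3 kJ.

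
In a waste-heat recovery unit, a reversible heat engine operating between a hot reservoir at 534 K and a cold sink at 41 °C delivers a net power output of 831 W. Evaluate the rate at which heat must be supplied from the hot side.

T_C = 41 °C → 41 + 273.15 = 314.15 K.
Since the cycle is reversible, η = 1 − T_C/T_H = 1 − 314.15/534.00 = 0.4117.
Q_H = W/η = 831/0.4117 = 2020 W.

Q̇_H ≈ 2020 W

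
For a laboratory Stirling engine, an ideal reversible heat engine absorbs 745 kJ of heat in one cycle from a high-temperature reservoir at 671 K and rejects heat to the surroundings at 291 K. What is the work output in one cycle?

W ≈ 421.9 kJ

The Carnot efficiency is η = 1 − T_C/T_H = 1 − 291.00/671.00 = 0.5663.
W = η·Q_H = 0.5663 × 745 = 421.9 kJ.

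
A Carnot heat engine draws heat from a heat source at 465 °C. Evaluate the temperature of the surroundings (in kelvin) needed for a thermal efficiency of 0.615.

T_H = 465 °C → 465 + 273.15 = 738.15 K.
From η = 1 − T_C/T_H, T_C = T_H·(1 − η) = 738.15 × (1 − 0.615) = 284.2 K.

T_C ≈ 284.2 K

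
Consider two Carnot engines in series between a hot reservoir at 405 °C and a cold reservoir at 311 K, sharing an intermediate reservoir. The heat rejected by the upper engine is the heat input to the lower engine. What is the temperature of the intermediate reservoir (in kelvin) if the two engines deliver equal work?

T_m ≈ 495 K

T_H = 405 °C → 405 + 273.15 = 678.15 K.
For reversible stages Q_m = Q_H·(T_m/T_H). Setting W₁ = Q_H(1 − T_m/T_H) equal to W₂ = Q_m(1 − T_C/T_m) = Q_H·(T_m − T_C)/T_H gives T_H − T_m = T_m − T_C, so T_m = (T_H + T_C)/2 = (678.15 + 311.00)/2 = 495 K.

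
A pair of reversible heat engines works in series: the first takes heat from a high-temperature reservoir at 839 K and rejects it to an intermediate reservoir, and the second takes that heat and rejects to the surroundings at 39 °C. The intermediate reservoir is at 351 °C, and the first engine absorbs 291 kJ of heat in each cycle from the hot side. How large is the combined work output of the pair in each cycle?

W_total ≈ 182.7 kJ

T_C = 39 °C → 39 + 273.15 = 312.15 K.
Two reversible stages in series are equivalent to a single Carnot engine between T_H and T_C, so η_total = 1 − T_C/T_H = 1 − 312.15/839.00 = 0.6279.
W_total = η_total · Q_H = 0.6279 × 291 = 182.7 kJ.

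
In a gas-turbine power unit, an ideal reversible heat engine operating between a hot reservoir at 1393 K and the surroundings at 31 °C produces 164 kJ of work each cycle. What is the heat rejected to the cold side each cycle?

Q_C ≈ 45.8 kJ

T_C = 31 °C → 31 + 273.15 = 304.15 K.
The Carnot efficiency is η = 1 − T_C/T_H = 1 − 304.15/1393.00 = 0.7817.
Since Q_C/Q_H = T_C/T_H and Q_H = W/η, Q_C = W·T_C/(T_H − T_C) = 164 × 304.15/1088.85 = 45.8 kJ.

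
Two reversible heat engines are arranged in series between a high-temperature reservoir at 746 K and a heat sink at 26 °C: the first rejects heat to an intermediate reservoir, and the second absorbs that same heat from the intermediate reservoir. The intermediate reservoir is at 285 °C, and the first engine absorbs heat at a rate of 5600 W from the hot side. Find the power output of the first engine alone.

Ẇ₁ ≈ 1410 W

T_C = 26 °C → 26 + 273.15 = 299.15 K.
T_m = 285 °C → 285 + 273.15 = 558.15 K.
First-stage efficiency η₁ = 1 − T_m/T_H = 1 − 558.15/746.00 = 0.2518.
W₁ = η₁·Q_H = 0.2518 × 5600 = 1410 W.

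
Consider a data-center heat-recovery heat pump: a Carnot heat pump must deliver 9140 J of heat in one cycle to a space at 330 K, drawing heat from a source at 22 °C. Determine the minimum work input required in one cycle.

T_C = 22 °C → 22 + 273.15 = 295.15 K.
COP_HP = T_H/(T_H − T_C) = 330.00/34.85 = 9.4692.
W = Q_H/COP_HP = 9140/9.4692 = 965.2 J.

W_in ≈ 965.2 J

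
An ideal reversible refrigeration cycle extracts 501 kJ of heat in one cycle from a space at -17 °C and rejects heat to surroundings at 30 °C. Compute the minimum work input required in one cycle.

W_in ≈ 91.9 kJ

T_H = 30 °C → 30 + 273.15 = 303.15 K.
T_C = -17 °C → -17 + 273.15 = 256.15 K.
COP_R = T_C/(T_H − T_C) = 256.15/47.00 = 5.4500.
W = Q_C/COP_R = 501/5.4500 = 91.9 kJ.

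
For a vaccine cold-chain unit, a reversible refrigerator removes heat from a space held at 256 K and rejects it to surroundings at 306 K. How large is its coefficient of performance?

COP_R ≈ 5.12

The reversible coefficient of performance is COP_R = T_C/(T_H − T_C) = 256.00/(306.00 − 256.00) = 5.12.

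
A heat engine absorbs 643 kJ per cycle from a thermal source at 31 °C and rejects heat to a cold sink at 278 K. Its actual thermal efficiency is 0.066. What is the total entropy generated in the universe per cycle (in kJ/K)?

T_H = 31 °C → 31 + 273.15 = 304.15 K.
W = η·Q_H = 0.066 × 643 = 42.44 kJ, so Q_C = Q_H − W = 600.6 kJ.
Entropy balance on the reservoirs: −Q_H/T_H = -2.114 kJ/K, +Q_C/T_C = 2.160 kJ/K.
ΔS_univ = −Q_H/T_H + Q_C/T_C = 0.04621 kJ/K (> 0, since η = 0.066 < η_Carnot = 0.086).

ΔS_univ ≈ 0.04621 kJ/K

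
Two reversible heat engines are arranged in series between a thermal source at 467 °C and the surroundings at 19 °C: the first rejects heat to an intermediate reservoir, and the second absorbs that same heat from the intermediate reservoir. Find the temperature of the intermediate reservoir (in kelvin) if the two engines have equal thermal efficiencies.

T_H = 467 °C → 467 + 273.15 = 740.15 K.
T_C = 19 °C → 19 + 273.15 = 292.15 K.
Equal efficiencies require 1 − T_m/T_H = 1 − T_C/T_m, i.e. T_m/T_H = T_C/T_m, so T_m = √(T_H·T_C) = √(740.15 × 292.15) = 465 K.

T_m ≈ 465 K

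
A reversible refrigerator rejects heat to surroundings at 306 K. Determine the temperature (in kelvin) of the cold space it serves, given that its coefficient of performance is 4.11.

T_C ≈ 246.1 K

COP_R = T_C/(T_H − T_C) ⇒ T_C = T_H·COP_R/(1 + COP_R) = 306.00 × 4.11/(1 + 4.11) = 246.1 K.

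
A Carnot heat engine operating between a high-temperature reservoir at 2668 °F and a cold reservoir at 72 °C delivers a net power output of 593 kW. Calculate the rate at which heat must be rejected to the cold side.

T_H = 2668 °F → (2668 − 32) × 5/9 = 1464.44 °C = 1737.59 K.
T_C = 72 °C → 72 + 273.15 = 345.15 K.
η_rev = 1 − T_C/T_H = 1 − 345.15/1737.59 = 0.8014.
Since Q_C/Q_H = T_C/T_H and Q_H = W/η, Q_C = W·T_C/(T_H − T_C) = 593 × 345.15/1392.44 = 147 kW.

Q̇_C ≈ 147 kW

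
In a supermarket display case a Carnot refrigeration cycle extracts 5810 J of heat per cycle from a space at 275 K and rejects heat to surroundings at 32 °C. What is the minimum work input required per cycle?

W_in ≈ 637.0 J

T_H = 32 °C → 32 + 273.15 = 305.15 K.
COP_R = T_C/(T_H − T_C) = 275.00/30.15 = 9.1211.
W = Q_C/COP_R = 5810/9.1211 = 637.0 J.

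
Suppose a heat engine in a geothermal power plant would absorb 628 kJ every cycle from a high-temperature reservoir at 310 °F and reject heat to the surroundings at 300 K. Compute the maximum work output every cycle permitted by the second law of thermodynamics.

T_H = 310 °F → (310 − 32) × 5/9 = 154.44 °C = 427.59 K.
By the Carnot theorem, η_max = 1 − T_C/T_H = 1 − 300.00/427.59 = 0.2984.
W_max = η_max · Q_H = 0.2984 × 628 = 187 kJ.

W_max ≈ 187 kJ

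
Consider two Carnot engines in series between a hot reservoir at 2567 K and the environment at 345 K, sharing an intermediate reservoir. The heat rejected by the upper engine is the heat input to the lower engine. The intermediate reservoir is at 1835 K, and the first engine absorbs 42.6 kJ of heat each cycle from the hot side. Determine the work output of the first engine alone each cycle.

W₁ ≈ 12.1 kJ

First-stage efficiency η₁ = 1 − T_m/T_H = 1 − 1835.00/2567.00 = 0.2852.
W₁ = η₁·Q_H = 0.2852 × 42.6 = 12.1 kJ.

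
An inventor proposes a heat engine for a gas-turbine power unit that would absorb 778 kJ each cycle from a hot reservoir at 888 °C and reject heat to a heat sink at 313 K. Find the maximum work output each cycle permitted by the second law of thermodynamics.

W_max ≈ 568.3 kJ

T_H = 888 °C → 888 + 273.15 = 1161.15 K.
The second-law ceiling is the Carnot efficiency, η_max = 1 − T_C/T_H = 1 − 313.00/1161.15 = 0.7304.
W_max = η_max · Q_H = 0.7304 × 778 = 568.3 kJ.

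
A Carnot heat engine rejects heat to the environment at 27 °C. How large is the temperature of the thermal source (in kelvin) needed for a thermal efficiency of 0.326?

T_H ≈ 445 K

T_C = 27 °C → 27 + 273.15 = 300.15 K.
From η = 1 − T_C/T_H, solving for T_H gives T_H = T_C/(1 − η) = 300.15/(1 − 0.326) = 445 K.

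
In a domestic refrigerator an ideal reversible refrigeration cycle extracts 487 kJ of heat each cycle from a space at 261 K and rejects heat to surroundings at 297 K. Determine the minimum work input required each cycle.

W_in ≈ 67.2 kJ

For a reversible refrigerator, COP_R = T_C/(T_H − T_C) = 261.00/36.00 = 7.2500.
W = Q_C/COP_R = 487/7.2500 = 67.2 kJ.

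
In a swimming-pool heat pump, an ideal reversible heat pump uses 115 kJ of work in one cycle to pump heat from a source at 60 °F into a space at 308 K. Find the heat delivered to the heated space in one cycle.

Q_H ≈ 1840 kJ

T_C = 60 °F → (60 − 32) × 5/9 = 15.56 °C = 288.71 K.
The Carnot heat-pump COP is COP_HP = T_H/(T_H − T_C) = 308.00/19.29 = 15.9631.
Q_H = COP_HP · W = 15.9631 × 115 = 1840 kJ.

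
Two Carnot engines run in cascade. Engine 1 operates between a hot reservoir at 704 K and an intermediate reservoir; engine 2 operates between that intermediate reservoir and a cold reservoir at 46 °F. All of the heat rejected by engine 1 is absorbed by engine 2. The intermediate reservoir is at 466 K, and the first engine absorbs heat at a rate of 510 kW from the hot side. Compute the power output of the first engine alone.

T_C = 46 °F → (46 − 32) × 5/9 = 7.78 °C = 280.93 K.
First-stage efficiency η₁ = 1 − T_m/T_H = 1 − 466.00/704.00 = 0.3381.
W₁ = η₁·Q_H = 0.3381 × 510 = 172 kW.

Ẇ₁ ≈ 172 kW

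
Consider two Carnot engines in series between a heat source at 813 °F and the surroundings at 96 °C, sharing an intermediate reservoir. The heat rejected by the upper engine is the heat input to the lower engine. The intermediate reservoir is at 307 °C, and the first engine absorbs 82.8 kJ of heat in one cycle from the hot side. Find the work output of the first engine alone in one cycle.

T_H = 813 °F → (813 − 32) × 5/9 = 433.89 °C = 707.04 K.
T_C = 96 °C → 96 + 273.15 = 369.15 K.
T_m = 307 °C → 307 + 273.15 = 580.15 K.
First-stage efficiency η₁ = 1 − T_m/T_H = 1 − 580.15/707.04 = 0.1795.
W₁ = η₁·Q_H = 0.1795 × 82.8 = 14.9 kJ.

W₁ ≈ 14.9 kJ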